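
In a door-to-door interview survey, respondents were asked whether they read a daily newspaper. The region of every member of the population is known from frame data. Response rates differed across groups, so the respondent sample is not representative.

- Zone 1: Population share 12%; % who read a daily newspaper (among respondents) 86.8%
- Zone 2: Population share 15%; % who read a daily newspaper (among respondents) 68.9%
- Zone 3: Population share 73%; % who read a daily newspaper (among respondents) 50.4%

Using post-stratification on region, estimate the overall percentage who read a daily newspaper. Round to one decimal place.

Each cell contributes population-share × respondent value:
  Zone 1: 0.12 × 86.8 = 10.416
  Zone 2: 0.15 × 68.9 = 10.335
  Zone 3: 0.73 × 50.4 = 36.792
Post-stratified estimate = 57.543 → 57.5%.

57.5%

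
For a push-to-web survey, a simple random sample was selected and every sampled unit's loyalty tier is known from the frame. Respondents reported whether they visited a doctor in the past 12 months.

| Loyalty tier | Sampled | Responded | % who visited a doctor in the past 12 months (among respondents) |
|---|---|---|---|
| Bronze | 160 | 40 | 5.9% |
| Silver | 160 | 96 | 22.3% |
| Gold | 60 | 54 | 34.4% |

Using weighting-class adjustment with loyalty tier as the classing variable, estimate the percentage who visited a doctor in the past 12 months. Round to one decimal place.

17.3%

Class response rates: Bronze 40/160 = 25%, Silver 96/160 = 60%, Gold 54/60 = 90%.
Weighting each respondent by the inverse class response rate inflates each class back to its sampled size, so the class weight is n_sampled:
  Bronze: 160 × 5.9 = 944
  Silver: 160 × 22.3 = 3568
  Gold: 60 × 34.4 = 2064
Adjusted estimate = 6576 / 380 = 17.3053 → 17.3%.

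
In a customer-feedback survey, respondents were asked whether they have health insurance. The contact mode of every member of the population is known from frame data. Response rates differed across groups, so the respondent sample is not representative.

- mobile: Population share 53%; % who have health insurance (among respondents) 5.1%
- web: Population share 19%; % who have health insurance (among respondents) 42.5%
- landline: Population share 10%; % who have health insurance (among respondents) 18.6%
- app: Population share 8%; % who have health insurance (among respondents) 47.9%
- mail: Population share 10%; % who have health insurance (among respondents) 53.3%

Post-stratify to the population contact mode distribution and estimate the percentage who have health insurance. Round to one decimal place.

Weight each group's respondent value by its population share:
  mobile: 0.53 × 5.1 = 2.703
  web: 0.19 × 42.5 = 8.075
  landline: 0.1 × 18.6 = 1.86
  app: 0.08 × 47.9 = 3.832
  mail: 0.1 × 53.3 = 5.33
Post-stratified estimate = 21.8 → 21.8%.

21.8%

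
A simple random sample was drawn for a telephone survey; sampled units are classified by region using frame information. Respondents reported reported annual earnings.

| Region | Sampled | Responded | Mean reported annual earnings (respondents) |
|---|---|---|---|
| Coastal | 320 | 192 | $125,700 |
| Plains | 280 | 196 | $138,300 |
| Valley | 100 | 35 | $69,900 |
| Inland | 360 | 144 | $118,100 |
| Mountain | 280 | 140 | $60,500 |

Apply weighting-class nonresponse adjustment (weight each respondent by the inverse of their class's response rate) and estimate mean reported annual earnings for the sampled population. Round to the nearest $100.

Class response rates: Coastal 192/320 = 60%, Plains 196/280 = 70%, Valley 35/100 = 35%, Inland 144/360 = 40%, Mountain 140/280 = 50%.
With weight = n_sampled/n_responded per class, the weighted class total is n_sampled:
  Coastal: 320 × 125,700 = 40,224,000
  Plains: 280 × 138,300 = 38,724,000
  Valley: 100 × 69,900 = 6,990,000
  Inland: 360 × 118,100 = 42,516,000
  Mountain: 280 × 60,500 = 16,940,000
Adjusted estimate = 145,394,000 / 1,340 = 108503 → $108,500.

$108,500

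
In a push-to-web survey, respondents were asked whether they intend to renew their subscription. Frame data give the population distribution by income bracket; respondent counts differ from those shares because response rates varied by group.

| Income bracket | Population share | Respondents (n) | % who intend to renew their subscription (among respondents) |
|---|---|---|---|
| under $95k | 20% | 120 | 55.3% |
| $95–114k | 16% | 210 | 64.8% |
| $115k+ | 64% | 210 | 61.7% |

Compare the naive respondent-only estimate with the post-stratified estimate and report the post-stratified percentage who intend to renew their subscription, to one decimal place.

Without adjustment, the pooled respondent share is:
  (120/540)×55.3 + (210/540)×64.8 + (210/540)×61.7 = 61.4833%
Post-stratified estimate weights by population shares:
  0.2×55.3 + 0.16×64.8 + 0.64×61.7 = 60.916%

60.9%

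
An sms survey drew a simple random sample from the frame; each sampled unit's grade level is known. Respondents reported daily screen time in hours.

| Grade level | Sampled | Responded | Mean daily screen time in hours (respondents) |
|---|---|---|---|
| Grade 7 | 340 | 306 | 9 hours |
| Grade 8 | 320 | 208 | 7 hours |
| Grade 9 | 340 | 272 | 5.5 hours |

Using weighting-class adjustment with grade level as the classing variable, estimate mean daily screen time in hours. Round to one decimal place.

Class response rates: Grade 7 306/340 = 90%, Grade 8 208/320 = 65%, Grade 9 272/340 = 80%.
Each respondent's weight = sampled/responded in their class; summing within a class gives n_sampled, so:
  Grade 7: 340 × 9 = 3060
  Grade 8: 320 × 7 = 2240
  Grade 9: 340 × 5.5 = 1870
Adjusted estimate = 7170 / 1,000 = 7.17 → 7.2.

7.2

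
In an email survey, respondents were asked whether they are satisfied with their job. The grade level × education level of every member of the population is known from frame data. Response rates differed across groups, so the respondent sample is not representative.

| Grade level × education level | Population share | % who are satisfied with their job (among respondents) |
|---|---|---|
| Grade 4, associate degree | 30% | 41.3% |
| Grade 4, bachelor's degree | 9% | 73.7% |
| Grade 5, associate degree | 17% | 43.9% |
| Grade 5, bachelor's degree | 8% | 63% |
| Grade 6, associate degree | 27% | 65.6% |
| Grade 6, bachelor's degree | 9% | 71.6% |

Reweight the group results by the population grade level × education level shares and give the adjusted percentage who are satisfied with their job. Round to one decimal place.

55.7%

Post-stratification weights by population share, not respondent share:
  Grade 4, associate degree: 0.3 × 41.3 = 12.39
  Grade 4, bachelor's degree: 0.09 × 73.7 = 6.633
  Grade 5, associate degree: 0.17 × 43.9 = 7.463
  Grade 5, bachelor's degree: 0.08 × 63 = 5.04
  Grade 6, associate degree: 0.27 × 65.6 = 17.712
  Grade 6, bachelor's degree: 0.09 × 71.6 = 6.444
Post-stratified estimate = 55.682 → 55.7%.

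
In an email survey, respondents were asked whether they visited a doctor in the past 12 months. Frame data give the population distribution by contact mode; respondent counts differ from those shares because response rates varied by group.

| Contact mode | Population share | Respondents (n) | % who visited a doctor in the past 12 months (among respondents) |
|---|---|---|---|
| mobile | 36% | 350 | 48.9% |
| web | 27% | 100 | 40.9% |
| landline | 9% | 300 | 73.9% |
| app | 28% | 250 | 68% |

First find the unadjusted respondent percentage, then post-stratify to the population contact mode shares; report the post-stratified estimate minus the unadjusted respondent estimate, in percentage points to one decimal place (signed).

-6.0 percentage points

Without adjustment, the pooled respondent share is:
  (350/1000)×48.9 + (100/1000)×40.9 + (300/1000)×73.9 + (250/1000)×68 = 60.375%
Reweighting by population contact mode shares:
  0.36×48.9 + 0.27×40.9 + 0.09×73.9 + 0.28×68 = 54.338%
Difference = 54.338 − 60.375 = -6.037 pp.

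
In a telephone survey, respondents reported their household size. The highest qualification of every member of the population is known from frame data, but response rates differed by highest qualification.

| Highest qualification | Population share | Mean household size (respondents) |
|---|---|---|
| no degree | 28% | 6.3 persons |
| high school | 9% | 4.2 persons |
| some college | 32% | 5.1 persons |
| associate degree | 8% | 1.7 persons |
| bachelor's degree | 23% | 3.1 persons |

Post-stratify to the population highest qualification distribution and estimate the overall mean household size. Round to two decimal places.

Post-stratification weights by population share, not respondent share:
  no degree: 0.28 × 6.3 = 1.764
  high school: 0.09 × 4.2 = 0.378
  some college: 0.32 × 5.1 = 1.632
  associate degree: 0.08 × 1.7 = 0.136
  bachelor's degree: 0.23 × 3.1 = 0.713
Post-stratified estimate = 4.623 → 4.62.

4.62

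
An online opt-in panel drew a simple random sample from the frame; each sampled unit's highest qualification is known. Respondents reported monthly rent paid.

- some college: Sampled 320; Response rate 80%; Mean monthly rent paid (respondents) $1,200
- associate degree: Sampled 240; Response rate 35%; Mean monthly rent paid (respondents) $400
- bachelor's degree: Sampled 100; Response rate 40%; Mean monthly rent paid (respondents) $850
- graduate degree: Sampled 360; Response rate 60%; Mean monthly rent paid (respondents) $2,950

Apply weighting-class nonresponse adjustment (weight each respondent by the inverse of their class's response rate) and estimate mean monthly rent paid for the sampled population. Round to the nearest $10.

$1,600

Weighting each respondent by the inverse class response rate inflates each class back to its sampled size, so the class weight is n_sampled:
  some college: 320 × 1200 = 384,000
  associate degree: 240 × 400 = 96,000
  bachelor's degree: 100 × 850 = 85,000
  graduate degree: 360 × 2950 = 1,062,000
Adjusted estimate = 1,627,000 / 1,020 = 1595.1 → $1,600.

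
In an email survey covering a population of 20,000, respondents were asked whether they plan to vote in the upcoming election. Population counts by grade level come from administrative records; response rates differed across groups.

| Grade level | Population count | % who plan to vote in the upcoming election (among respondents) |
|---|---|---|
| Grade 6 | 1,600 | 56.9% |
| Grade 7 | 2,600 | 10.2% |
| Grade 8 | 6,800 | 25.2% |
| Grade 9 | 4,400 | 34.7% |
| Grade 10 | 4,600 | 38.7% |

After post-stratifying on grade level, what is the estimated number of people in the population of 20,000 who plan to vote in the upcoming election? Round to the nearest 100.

Apply each group's respondent rate to its population count:
  Grade 6: 1,600 × 56.9% = 910.4
  Grade 7: 2,600 × 10.2% = 265.2
  Grade 8: 6,800 × 25.2% = 1713.6
  Grade 9: 4,400 × 34.7% = 1526.8
  Grade 10: 4,600 × 38.7% = 1780.2
Estimated total = 6196.2 → 6,200.

6,200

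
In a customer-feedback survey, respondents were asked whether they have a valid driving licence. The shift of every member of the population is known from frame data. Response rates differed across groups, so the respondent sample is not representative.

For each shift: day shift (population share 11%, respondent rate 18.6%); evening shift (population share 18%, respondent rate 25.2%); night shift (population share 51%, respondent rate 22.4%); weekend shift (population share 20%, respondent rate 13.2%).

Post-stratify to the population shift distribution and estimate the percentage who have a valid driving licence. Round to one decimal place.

Post-stratification weights by population share, not respondent share:
  day shift: 0.11 × 18.6 = 2.046
  evening shift: 0.18 × 25.2 = 4.536
  night shift: 0.51 × 22.4 = 11.424
  weekend shift: 0.2 × 13.2 = 2.64
Post-stratified estimate = 20.646 → 20.6%.

20.6%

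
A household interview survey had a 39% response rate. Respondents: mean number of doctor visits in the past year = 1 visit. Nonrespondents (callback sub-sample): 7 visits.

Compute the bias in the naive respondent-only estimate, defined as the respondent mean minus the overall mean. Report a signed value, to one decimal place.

Nonresponse fraction = 1 − 0.39 = 0.61.
Bias = (nonresponse fraction) × (respondent mean − nonrespondent mean)
     = 0.61 × (1 − 7) = 0.61 × -6 = -3.66.

-3.7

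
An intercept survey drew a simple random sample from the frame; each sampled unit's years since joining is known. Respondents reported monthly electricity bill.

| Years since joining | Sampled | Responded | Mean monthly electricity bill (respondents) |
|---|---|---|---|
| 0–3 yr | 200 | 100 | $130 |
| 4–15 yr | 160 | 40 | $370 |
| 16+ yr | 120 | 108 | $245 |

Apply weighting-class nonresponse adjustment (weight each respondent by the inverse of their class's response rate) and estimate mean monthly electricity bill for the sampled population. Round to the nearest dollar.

Response rates by class: 0–3 yr 100/200 = 50%, 4–15 yr 40/160 = 25%, 16+ yr 108/120 = 90%.
Inverse-response-rate weighting restores each class to its sampled count, so class totals weight by n_sampled:
  0–3 yr: 200 × 130 = 26,000
  4–15 yr: 160 × 370 = 59,200
  16+ yr: 120 × 245 = 29,400
Adjusted estimate = 114,600 / 480 = 238.75 → $239.

$239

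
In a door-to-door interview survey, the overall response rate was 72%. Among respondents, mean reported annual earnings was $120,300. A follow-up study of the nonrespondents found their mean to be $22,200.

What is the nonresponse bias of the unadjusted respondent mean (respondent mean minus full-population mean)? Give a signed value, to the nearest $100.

Nonresponse fraction = 1 − 0.72 = 0.28.
Bias = (nonresponse fraction) × (respondent mean − nonrespondent mean)
     = 0.28 × (120,300 − 22,200) = 0.28 × 98,100 = 27,468.

+$27,500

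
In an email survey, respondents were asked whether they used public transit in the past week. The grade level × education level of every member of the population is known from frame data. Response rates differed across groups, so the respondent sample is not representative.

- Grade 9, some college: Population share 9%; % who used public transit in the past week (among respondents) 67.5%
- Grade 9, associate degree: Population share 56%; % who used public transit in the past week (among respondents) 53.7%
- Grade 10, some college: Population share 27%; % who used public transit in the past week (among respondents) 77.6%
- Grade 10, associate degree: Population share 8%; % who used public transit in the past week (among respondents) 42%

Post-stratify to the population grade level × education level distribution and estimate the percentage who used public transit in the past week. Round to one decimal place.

60.5%

Post-stratification weights by population share, not respondent share:
  Grade 9, some college: 0.09 × 67.5 = 6.075
  Grade 9, associate degree: 0.56 × 53.7 = 30.072
  Grade 10, some college: 0.27 × 77.6 = 20.952
  Grade 10, associate degree: 0.08 × 42 = 3.36
Post-stratified estimate = 60.459 → 60.5%.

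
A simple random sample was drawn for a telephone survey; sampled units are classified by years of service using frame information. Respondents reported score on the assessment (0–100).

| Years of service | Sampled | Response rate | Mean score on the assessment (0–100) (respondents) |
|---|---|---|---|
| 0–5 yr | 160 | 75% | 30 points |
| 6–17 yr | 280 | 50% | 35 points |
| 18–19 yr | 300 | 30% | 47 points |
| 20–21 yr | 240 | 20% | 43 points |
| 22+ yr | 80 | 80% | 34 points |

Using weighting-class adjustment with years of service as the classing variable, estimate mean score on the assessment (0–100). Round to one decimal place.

39.4

Weighting each respondent by the inverse class response rate inflates each class back to its sampled size, so the class weight is n_sampled:
  0–5 yr: 160 × 30 = 4800
  6–17 yr: 280 × 35 = 9800
  18–19 yr: 300 × 47 = 14,100
  20–21 yr: 240 × 43 = 10,320
  22+ yr: 80 × 34 = 2720
Adjusted estimate = 41,740 / 1,060 = 39.3774 → 39.4.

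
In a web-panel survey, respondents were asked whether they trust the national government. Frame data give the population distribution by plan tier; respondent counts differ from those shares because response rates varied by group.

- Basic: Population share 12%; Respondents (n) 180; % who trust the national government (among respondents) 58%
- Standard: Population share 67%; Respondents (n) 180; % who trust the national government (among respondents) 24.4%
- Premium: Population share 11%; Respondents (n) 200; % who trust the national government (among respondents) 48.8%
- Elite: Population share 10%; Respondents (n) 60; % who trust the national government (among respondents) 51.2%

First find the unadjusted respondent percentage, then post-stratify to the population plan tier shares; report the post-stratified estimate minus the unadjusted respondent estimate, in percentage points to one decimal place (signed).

-10.8 percentage points

Without adjustment, the pooled respondent share is:
  (180/620)×58 + (180/620)×24.4 + (200/620)×48.8 + (60/620)×51.2 = 44.6194%
Post-stratified estimate weights by population shares:
  0.12×58 + 0.67×24.4 + 0.11×48.8 + 0.1×51.2 = 33.796%
Difference = 33.796 − 44.6194 = -10.8234 pp.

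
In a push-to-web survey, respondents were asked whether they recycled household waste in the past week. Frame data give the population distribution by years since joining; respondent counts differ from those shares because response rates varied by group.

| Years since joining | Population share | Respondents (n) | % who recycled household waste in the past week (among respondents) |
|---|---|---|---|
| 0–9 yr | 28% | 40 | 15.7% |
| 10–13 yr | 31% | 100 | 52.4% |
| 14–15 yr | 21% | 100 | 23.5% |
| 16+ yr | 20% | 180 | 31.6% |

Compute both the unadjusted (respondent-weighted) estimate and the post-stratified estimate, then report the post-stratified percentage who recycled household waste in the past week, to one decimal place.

31.9%

Without adjustment, the pooled respondent share is:
  (40/420)×15.7 + (100/420)×52.4 + (100/420)×23.5 + (180/420)×31.6 = 33.1095%
Post-stratifying to population shares instead:
  0.28×15.7 + 0.31×52.4 + 0.21×23.5 + 0.2×31.6 = 31.895%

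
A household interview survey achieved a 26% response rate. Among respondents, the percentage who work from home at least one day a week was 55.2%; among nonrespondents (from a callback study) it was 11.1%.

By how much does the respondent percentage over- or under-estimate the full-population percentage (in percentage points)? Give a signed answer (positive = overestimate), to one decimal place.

+32.6 percentage points

Nonresponse fraction = 1 − 0.26 = 0.74.
Bias = (nonresponse fraction) × (respondent percentage − nonrespondent percentage)
     = 0.74 × (55.2 − 11.1) = 0.74 × 44.1 = 32.634.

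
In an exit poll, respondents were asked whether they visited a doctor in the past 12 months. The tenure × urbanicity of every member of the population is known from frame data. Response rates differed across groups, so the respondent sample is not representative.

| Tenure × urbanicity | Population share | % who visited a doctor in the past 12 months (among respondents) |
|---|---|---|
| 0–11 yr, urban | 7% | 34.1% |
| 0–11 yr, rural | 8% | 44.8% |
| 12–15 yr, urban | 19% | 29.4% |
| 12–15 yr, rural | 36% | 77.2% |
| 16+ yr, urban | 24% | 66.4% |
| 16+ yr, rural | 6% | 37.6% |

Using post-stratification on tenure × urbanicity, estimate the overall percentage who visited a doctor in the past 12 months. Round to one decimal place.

57.5%

Weight each group's respondent value by its population share:
  0–11 yr, urban: 0.07 × 34.1 = 2.387
  0–11 yr, rural: 0.08 × 44.8 = 3.584
  12–15 yr, urban: 0.19 × 29.4 = 5.586
  12–15 yr, rural: 0.36 × 77.2 = 27.792
  16+ yr, urban: 0.24 × 66.4 = 15.936
  16+ yr, rural: 0.06 × 37.6 = 2.256
Post-stratified estimate = 57.541 → 57.5%.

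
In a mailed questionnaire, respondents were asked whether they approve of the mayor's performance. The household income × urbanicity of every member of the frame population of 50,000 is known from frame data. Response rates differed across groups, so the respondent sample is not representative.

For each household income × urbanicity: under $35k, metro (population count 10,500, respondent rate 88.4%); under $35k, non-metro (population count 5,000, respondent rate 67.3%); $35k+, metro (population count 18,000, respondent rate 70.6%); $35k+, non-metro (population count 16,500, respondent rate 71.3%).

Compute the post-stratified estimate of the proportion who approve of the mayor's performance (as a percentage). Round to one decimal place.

Reweight to the known household income × urbanicity distribution:
  under $35k, metro: (10,500/50,000) × 88.4 = 18.564
  under $35k, non-metro: (5,000/50,000) × 67.3 = 6.73
  $35k+, metro: (18,000/50,000) × 70.6 = 25.416
  $35k+, non-metro: (16,500/50,000) × 71.3 = 23.529
Post-stratified estimate = 74.239 → 74.2%.

74.2%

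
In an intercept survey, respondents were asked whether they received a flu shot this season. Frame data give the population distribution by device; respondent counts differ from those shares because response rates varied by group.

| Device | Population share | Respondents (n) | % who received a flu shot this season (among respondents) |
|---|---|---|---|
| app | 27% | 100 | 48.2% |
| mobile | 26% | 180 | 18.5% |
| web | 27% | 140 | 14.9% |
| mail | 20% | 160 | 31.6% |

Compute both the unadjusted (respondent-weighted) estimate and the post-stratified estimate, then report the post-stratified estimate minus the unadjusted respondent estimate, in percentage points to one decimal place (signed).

+1.8 percentage points

Without adjustment, the pooled respondent share is:
  (100/580)×48.2 + (180/580)×18.5 + (140/580)×14.9 + (160/580)×31.6 = 26.3655%
Post-stratified estimate weights by population shares:
  0.27×48.2 + 0.26×18.5 + 0.27×14.9 + 0.2×31.6 = 28.167%
Difference = 28.167 − 26.3655 = 1.8015 pp.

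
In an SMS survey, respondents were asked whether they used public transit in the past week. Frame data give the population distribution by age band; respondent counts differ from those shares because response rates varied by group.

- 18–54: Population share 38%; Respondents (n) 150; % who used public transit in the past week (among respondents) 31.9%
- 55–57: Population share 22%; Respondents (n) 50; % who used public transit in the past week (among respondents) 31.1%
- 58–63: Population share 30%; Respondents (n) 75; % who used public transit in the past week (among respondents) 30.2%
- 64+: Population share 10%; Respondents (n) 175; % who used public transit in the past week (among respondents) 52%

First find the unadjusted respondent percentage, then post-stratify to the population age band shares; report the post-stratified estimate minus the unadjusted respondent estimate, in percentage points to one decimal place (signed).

-6.1 percentage points

Without adjustment, the pooled respondent share is:
  (150/450)×31.9 + (50/450)×31.1 + (75/450)×30.2 + (175/450)×52 = 39.3444%
Reweighting by population age band shares:
  0.38×31.9 + 0.22×31.1 + 0.3×30.2 + 0.1×52 = 33.224%
Difference = 33.224 − 39.3444 = -6.1204 pp.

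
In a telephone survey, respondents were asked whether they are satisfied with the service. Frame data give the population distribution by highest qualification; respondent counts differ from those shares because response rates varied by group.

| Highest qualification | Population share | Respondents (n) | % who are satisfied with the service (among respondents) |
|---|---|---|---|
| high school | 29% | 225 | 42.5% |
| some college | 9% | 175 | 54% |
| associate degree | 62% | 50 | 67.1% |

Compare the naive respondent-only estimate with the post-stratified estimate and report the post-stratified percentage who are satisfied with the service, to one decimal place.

Without adjustment, the pooled respondent share is:
  (225/450)×42.5 + (175/450)×54 + (50/450)×67.1 = 49.7056%
Reweighting by population highest qualification shares:
  0.29×42.5 + 0.09×54 + 0.62×67.1 = 58.787%

58.8%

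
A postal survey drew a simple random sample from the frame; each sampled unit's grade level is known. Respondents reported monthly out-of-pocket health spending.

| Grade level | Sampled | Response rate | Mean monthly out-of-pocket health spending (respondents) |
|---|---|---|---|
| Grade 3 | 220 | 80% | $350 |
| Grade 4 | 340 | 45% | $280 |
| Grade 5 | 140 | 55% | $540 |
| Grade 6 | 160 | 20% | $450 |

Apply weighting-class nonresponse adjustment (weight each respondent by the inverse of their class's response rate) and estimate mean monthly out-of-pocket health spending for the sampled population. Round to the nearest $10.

$370

Weighting each respondent by the inverse class response rate inflates each class back to its sampled size, so the class weight is n_sampled:
  Grade 3: 220 × 350 = 77,000
  Grade 4: 340 × 280 = 95,200
  Grade 5: 140 × 540 = 75,600
  Grade 6: 160 × 450 = 72,000
Adjusted estimate = 319,800 / 860 = 371.86 → $370.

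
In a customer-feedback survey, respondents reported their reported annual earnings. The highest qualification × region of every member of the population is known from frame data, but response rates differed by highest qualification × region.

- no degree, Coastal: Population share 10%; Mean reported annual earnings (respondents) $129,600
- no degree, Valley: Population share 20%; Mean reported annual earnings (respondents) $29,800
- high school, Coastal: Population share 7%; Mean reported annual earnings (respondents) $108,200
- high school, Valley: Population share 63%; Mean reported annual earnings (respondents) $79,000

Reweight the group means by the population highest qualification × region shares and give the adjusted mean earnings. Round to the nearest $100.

Post-stratification weights by population share, not respondent share:
  no degree, Coastal: 0.1 × 129,600 = 12,960
  no degree, Valley: 0.2 × 29,800 = 5960
  high school, Coastal: 0.07 × 108,200 = 7574
  high school, Valley: 0.63 × 79,000 = 49,770
Post-stratified estimate = 76,264 → $76,300.

$76,300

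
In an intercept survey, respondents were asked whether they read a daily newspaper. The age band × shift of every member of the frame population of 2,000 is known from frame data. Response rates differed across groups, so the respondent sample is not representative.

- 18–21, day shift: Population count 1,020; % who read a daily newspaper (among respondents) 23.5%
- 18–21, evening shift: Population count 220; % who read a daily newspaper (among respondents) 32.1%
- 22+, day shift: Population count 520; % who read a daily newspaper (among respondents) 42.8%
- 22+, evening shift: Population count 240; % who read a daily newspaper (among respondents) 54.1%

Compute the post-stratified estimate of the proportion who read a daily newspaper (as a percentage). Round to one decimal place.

33.1%

Post-stratification weights by population share, not respondent share:
  18–21, day shift: (1,020/2,000) × 23.5 = 11.985
  18–21, evening shift: (220/2,000) × 32.1 = 3.531
  22+, day shift: (520/2,000) × 42.8 = 11.128
  22+, evening shift: (240/2,000) × 54.1 = 6.492
Post-stratified estimate = 33.136 → 33.1%.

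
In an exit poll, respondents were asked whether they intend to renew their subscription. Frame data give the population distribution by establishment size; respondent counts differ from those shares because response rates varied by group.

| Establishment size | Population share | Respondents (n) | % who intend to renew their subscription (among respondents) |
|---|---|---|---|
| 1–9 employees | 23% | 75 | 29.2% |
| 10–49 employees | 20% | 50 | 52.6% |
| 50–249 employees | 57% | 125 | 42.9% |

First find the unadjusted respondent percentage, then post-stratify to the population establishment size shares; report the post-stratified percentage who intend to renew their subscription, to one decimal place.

41.7%

Naive respondent-only estimate (weights = respondent counts):
  (75/250)×29.2 + (50/250)×52.6 + (125/250)×42.9 = 40.73%
Reweighting by population establishment size shares:
  0.23×29.2 + 0.2×52.6 + 0.57×42.9 = 41.689%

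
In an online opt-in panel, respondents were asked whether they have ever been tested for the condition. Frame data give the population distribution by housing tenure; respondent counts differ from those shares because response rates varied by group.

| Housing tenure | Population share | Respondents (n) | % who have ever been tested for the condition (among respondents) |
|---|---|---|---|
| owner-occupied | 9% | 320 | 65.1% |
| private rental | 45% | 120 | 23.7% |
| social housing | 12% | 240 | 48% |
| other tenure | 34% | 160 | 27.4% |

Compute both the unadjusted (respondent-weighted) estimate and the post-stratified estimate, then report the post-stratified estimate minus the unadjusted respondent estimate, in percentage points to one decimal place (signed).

Without adjustment, the pooled respondent share is:
  (320/840)×65.1 + (120/840)×23.7 + (240/840)×48 + (160/840)×27.4 = 47.119%
Reweighting by population housing tenure shares:
  0.09×65.1 + 0.45×23.7 + 0.12×48 + 0.34×27.4 = 31.6%
Difference = 31.6 − 47.119 = -15.519 pp.

-15.5 percentage points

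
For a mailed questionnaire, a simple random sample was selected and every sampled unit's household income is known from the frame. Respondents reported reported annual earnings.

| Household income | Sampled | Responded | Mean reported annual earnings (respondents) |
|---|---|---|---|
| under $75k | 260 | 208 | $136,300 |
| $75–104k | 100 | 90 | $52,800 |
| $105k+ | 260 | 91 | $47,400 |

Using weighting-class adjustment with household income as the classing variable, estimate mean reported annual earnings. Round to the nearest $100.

$85,600

Response rates by class: under $75k 208/260 = 80%, $75–104k 90/100 = 90%, $105k+ 91/260 = 35%.
With weight = n_sampled/n_responded per class, the weighted class total is n_sampled:
  under $75k: 260 × 136,300 = 35,438,000
  $75–104k: 100 × 52,800 = 5,280,000
  $105k+: 260 × 47,400 = 12,324,000
Adjusted estimate = 53,042,000 / 620 = 85551.6 → $85,600.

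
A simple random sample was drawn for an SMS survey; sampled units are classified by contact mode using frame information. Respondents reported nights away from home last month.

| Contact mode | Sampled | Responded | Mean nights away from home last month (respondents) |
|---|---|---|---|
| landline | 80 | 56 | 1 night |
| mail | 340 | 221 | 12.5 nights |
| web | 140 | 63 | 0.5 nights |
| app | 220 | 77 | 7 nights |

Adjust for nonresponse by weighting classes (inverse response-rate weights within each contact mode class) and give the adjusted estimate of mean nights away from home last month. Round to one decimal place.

Response rates by class: landline 56/80 = 70%, mail 221/340 = 65%, web 63/140 = 45%, app 77/220 = 35%.
Inverse-response-rate weighting restores each class to its sampled count, so class totals weight by n_sampled:
  landline: 80 × 1 = 80
  mail: 340 × 12.5 = 4250
  web: 140 × 0.5 = 70
  app: 220 × 7 = 1540
Adjusted estimate = 5940 / 780 = 7.61538 → 7.6.

7.6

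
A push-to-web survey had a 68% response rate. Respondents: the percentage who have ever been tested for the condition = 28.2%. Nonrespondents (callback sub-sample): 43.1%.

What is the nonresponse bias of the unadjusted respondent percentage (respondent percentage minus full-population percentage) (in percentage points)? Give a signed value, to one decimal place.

Nonresponse fraction = 1 − 0.68 = 0.32.
Bias = (nonresponse fraction) × (respondent percentage − nonrespondent percentage)
     = 0.32 × (28.2 − 43.1) = 0.32 × -14.9 = -4.768.

-4.8 percentage points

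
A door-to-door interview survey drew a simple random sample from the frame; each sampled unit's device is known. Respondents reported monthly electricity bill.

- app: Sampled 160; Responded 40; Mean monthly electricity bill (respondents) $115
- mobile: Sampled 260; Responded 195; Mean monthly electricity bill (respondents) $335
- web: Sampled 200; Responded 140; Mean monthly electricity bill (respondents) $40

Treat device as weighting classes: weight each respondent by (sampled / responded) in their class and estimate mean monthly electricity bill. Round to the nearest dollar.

$183

Class response rates: app 40/160 = 25%, mobile 195/260 = 75%, web 140/200 = 70%.
Each respondent's weight = sampled/responded in their class; summing within a class gives n_sampled, so:
  app: 160 × 115 = 18,400
  mobile: 260 × 335 = 87,100
  web: 200 × 40 = 8000
Adjusted estimate = 113,500 / 620 = 183.065 → $183.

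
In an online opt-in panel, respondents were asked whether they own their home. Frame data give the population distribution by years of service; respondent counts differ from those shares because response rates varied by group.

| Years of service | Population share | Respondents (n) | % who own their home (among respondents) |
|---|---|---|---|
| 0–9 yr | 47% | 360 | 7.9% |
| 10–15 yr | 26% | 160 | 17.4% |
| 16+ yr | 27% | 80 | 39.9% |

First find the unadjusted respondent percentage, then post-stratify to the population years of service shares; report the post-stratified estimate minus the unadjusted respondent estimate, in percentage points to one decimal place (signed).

+4.3 percentage points

Unadjusted (pooled respondent) estimate weights by respondent counts:
  (360/600)×7.9 + (160/600)×17.4 + (80/600)×39.9 = 14.7%
Post-stratified estimate weights by population shares:
  0.47×7.9 + 0.26×17.4 + 0.27×39.9 = 19.01%
Difference = 19.01 − 14.7 = 4.31 pp.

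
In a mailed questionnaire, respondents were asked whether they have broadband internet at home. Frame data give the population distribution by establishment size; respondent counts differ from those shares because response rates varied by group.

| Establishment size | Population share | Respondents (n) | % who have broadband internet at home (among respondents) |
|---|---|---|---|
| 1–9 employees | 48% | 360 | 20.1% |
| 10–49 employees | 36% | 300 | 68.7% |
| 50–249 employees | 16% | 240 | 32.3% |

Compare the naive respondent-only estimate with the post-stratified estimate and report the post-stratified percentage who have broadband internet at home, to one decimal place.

39.5%

Unadjusted (pooled respondent) estimate weights by respondent counts:
  (360/900)×20.1 + (300/900)×68.7 + (240/900)×32.3 = 39.5533%
Post-stratified estimate weights by population shares:
  0.48×20.1 + 0.36×68.7 + 0.16×32.3 = 39.548%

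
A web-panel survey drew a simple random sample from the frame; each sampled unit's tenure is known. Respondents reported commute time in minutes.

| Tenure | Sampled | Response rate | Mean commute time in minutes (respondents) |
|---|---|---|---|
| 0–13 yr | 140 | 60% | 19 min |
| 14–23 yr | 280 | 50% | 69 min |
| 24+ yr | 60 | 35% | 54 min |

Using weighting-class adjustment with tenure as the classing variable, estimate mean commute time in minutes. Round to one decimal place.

52.5

Weighting each respondent by the inverse class response rate inflates each class back to its sampled size, so the class weight is n_sampled:
  0–13 yr: 140 × 19 = 2660
  14–23 yr: 280 × 69 = 19,320
  24+ yr: 60 × 54 = 3240
Adjusted estimate = 25,220 / 480 = 52.5417 → 52.5.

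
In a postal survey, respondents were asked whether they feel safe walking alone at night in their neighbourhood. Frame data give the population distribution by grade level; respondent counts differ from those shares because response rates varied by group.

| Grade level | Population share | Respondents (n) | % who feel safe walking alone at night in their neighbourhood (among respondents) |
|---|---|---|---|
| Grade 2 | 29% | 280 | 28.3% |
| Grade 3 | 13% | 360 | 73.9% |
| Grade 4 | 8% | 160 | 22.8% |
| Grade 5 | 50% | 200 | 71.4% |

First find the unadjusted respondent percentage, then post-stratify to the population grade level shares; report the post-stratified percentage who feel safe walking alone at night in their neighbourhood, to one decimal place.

Naive respondent-only estimate (weights = respondent counts):
  (280/1000)×28.3 + (360/1000)×73.9 + (160/1000)×22.8 + (200/1000)×71.4 = 52.456%
Reweighting by population grade level shares:
  0.29×28.3 + 0.13×73.9 + 0.08×22.8 + 0.5×71.4 = 55.338%

55.3%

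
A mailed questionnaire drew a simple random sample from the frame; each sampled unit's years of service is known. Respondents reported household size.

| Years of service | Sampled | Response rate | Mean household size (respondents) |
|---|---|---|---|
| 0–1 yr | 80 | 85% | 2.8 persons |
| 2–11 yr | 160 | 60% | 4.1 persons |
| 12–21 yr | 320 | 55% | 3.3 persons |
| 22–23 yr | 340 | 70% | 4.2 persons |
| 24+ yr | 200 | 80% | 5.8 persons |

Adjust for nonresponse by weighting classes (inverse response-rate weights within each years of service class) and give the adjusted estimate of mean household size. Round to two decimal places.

4.11

Inverse-response-rate weighting restores each class to its sampled count, so class totals weight by n_sampled:
  0–1 yr: 80 × 2.8 = 224
  2–11 yr: 160 × 4.1 = 656
  12–21 yr: 320 × 3.3 = 1056
  22–23 yr: 340 × 4.2 = 1428
  24+ yr: 200 × 5.8 = 1160
Adjusted estimate = 4524 / 1,100 = 4.11273 → 4.11.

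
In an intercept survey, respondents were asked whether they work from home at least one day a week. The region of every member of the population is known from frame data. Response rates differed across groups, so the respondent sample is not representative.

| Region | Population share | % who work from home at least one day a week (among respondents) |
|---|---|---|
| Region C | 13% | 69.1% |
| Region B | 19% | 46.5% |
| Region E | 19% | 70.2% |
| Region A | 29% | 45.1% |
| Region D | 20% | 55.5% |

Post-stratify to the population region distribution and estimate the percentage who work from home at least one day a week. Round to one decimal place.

55.3%

Each cell contributes population-share × respondent value:
  Region C: 0.13 × 69.1 = 8.983
  Region B: 0.19 × 46.5 = 8.835
  Region E: 0.19 × 70.2 = 13.338
  Region A: 0.29 × 45.1 = 13.079
  Region D: 0.2 × 55.5 = 11.1
Post-stratified estimate = 55.335 → 55.3%.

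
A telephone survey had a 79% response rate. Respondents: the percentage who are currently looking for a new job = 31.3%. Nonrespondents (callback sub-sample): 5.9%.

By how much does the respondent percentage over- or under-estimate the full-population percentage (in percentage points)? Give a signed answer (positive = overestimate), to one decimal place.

+5.3 percentage points

Nonresponse fraction = 1 − 0.79 = 0.21.
Bias = (nonresponse fraction) × (respondent percentage − nonrespondent percentage)
     = 0.21 × (31.3 − 5.9) = 0.21 × 25.4 = 5.334.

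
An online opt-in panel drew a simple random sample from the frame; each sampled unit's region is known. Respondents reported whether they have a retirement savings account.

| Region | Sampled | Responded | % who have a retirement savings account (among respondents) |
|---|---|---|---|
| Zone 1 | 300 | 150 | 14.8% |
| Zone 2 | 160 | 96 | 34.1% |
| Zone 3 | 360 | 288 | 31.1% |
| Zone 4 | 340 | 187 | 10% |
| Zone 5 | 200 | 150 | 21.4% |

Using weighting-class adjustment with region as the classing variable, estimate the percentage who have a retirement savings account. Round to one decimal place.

21.2%

Response rates by class: Zone 1 150/300 = 50%, Zone 2 96/160 = 60%, Zone 3 288/360 = 80%, Zone 4 187/340 = 55%, Zone 5 150/200 = 75%.
Each respondent's weight = sampled/responded in their class; summing within a class gives n_sampled, so:
  Zone 1: 300 × 14.8 = 4440
  Zone 2: 160 × 34.1 = 5456
  Zone 3: 360 × 31.1 = 11,196
  Zone 4: 340 × 10 = 3400
  Zone 5: 200 × 21.4 = 4280
Adjusted estimate = 28,772 / 1,360 = 21.1559 → 21.2%.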